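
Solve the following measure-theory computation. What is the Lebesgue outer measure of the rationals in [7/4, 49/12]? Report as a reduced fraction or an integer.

The set Q cap [7/4, 49/12] is countable (a subset of the countable set Q). Lebesgue outer measure of any countable set is 0: each singleton {q} has m*({q}) = 0, and by countable subadditivity m*(union_k {q_k}) <= sum_k m*({q_k}) = sum_k 0 = 0. The reverse inequality m*(E) >= 0 is automatic. So m*(Q cap [7/4, 49/12]) = 0.

0


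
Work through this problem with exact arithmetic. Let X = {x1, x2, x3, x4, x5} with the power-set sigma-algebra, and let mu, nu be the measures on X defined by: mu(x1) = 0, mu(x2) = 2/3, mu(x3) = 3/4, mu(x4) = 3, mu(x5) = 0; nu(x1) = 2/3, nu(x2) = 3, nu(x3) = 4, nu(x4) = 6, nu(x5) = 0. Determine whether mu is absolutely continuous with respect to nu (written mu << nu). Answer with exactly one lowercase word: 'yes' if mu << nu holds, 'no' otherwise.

mu << nu means: every nu-null measurable set is also mu-null; equivalently, for every atom x, if nu({x}) = 0 then mu({x}) = 0.
Checking each atom:
  x1: nu = 2/3 > 0 -> no constraint.
  x2: nu = 3 > 0 -> no constraint.
  x3: nu = 4 > 0 -> no constraint.
  x4: nu = 6 > 0 -> no constraint.
  x5: nu = 0, mu = 0 -> consistent with mu << nu.
No atom violates the condition. Therefore mu << nu.

yes


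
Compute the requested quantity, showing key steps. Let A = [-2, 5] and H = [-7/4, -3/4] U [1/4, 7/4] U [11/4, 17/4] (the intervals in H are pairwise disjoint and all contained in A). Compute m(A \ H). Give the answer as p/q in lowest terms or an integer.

The ambient interval has length m(A) = 5 - (-2) = 7.
Since the holes are disjoint and sit inside A, by finite additivity
  m(H) = sum_i (b_i - a_i), and m(A \ H) = m(A) - m(H).
Computing the hole measures:
  m(H_1) = -3/4 - (-7/4) = 1.
  m(H_2) = 7/4 - 1/4 = 3/2.
  m(H_3) = 17/4 - 11/4 = 3/2.
Summed: m(H) = 1 + 3/2 + 3/2 = 4.
So m(A \ H) = 7 - 4 = 3.

3


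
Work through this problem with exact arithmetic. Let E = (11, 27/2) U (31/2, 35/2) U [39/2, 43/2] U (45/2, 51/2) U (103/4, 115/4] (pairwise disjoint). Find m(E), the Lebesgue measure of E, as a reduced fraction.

For pairwise disjoint intervals, m(union_i I_i) = sum_i m(I_i),
and m is invariant under swapping open/closed endpoints (single points have measure 0).
So m(E) = sum_i (b_i - a_i).
  I_1 has length 27/2 - 11 = 5/2.
  I_2 has length 35/2 - 31/2 = 2.
  I_3 has length 43/2 - 39/2 = 2.
  I_4 has length 51/2 - 45/2 = 3.
  I_5 has length 115/4 - 103/4 = 3.
Summing:
  m(E) = 5/2 + 2 + 2 + 3 + 3 = 25/2.

25/2


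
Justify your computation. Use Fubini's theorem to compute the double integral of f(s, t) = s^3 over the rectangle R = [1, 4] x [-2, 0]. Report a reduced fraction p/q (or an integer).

f(s, t) is a tensor product of a function of s and a function of t, and both factors are bounded continuous (hence Lebesgue integrable) on the rectangle, so Fubini's theorem applies:
  integral_R f d(m x m) = (integral_a1^b1 s^3 ds) * (integral_a2^b2 1 dt).
Inner integral in s: integral_{1}^{4} s^3 ds = (4^4 - 1^4)/4
  = 255/4.
Inner integral in t: integral_{-2}^{0} 1 dt = (0^1 - (-2)^1)/1
  = 2.
Product: (255/4) * (2) = 255/2.

255/2


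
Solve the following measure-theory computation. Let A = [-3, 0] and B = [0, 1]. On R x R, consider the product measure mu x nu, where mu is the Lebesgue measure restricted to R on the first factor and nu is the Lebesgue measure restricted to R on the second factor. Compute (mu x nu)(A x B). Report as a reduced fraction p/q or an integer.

For a measurable rectangle A x B, the product measure satisfies
  (mu x nu)(A x B) = mu(A) * nu(B).
  mu(A) = 3.
  nu(B) = 1.
  (mu x nu)(A x B) = 3 * 1 = 3.

3


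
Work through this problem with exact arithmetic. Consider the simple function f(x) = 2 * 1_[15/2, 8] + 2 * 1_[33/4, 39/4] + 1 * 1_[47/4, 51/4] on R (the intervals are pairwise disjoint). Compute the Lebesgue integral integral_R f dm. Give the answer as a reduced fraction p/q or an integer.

For a simple function f = sum_i c_i * 1_{A_i} with disjoint A_i,
  integral f dm = sum_i c_i * m(A_i).
Lengths of the A_i:
  m(A_1) = 8 - 15/2 = 1/2.
  m(A_2) = 39/4 - 33/4 = 3/2.
  m(A_3) = 51/4 - 47/4 = 1.
Contributions c_i * m(A_i):
  (2) * (1/2) = 1.
  (2) * (3/2) = 3.
  (1) * (1) = 1.
Total: 1 + 3 + 1 = 5.

5


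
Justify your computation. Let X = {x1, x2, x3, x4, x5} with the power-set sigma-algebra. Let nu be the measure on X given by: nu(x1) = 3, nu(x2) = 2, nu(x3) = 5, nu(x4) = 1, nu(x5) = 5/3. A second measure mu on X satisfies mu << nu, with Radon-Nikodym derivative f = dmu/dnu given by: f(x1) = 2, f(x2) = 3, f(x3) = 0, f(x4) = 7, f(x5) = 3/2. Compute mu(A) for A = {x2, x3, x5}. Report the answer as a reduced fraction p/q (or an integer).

By the defining property of the Radon-Nikodym derivative, for every measurable set A,
  mu(A) = integral_A f dnu.
Since nu is a discrete measure concentrated on the atoms of X, the integral over A reduces to the sum
  mu(A) = sum_{x in A} f(x) * nu({x}).
Computing each term:
  x2: f(x2) * nu(x2) = 3 * 2 = 6.
  x3: f(x3) * nu(x3) = 0 * 5 = 0.
  x5: f(x5) * nu(x5) = 3/2 * 5/3 = 5/2.
Summing: mu(A) = 6 + 0 + 5/2 = 17/2.

17/2


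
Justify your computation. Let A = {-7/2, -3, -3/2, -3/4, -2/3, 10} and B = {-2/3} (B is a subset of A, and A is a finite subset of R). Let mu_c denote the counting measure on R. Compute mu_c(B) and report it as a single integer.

Counting measure assigns mu_c(E) = |E| (number of elements) when E is finite.
B has 1 element(s), so mu_c(B) = 1.

1


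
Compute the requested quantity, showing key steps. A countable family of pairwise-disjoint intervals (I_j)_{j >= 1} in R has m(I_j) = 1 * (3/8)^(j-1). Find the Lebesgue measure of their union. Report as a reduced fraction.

By countable additivity of the Lebesgue measure on pairwise disjoint measurable sets,
  m(union_{j >= 1} I_j) = sum_{j >= 1} m(I_j) = sum_{j >= 1} a * r^(j-1),
  with a = 1 and r = 3/8.
Since 0 < r = 3/8 < 1, the geometric series converges:
  sum_{j >= 1} a * r^(j-1) = a / (1 - r).
  = 1 / (1 - 3/8)
  = 1 / (5/8)
  = 8/5.

8/5


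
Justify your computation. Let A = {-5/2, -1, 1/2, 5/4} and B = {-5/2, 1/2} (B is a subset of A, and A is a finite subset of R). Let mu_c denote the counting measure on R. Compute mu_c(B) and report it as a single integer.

Counting measure assigns mu_c(E) = |E| (number of elements) when E is finite.
B has 2 element(s), so mu_c(B) = 2.

2


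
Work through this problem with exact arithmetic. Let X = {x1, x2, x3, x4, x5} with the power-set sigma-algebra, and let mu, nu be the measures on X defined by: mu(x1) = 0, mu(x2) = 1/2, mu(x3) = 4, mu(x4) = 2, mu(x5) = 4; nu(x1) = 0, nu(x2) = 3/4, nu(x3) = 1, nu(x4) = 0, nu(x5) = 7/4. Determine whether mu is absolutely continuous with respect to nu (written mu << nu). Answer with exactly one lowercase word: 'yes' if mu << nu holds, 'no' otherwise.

mu << nu means: every nu-null measurable set is also mu-null; equivalently, for every atom x, if nu({x}) = 0 then mu({x}) = 0.
Checking each atom:
  x1: nu = 0, mu = 0 -> consistent with mu << nu.
  x2: nu = 3/4 > 0 -> no constraint.
  x3: nu = 1 > 0 -> no constraint.
  x4: nu = 0, mu = 2 > 0 -> violates mu << nu.
  x5: nu = 7/4 > 0 -> no constraint.
The atom(s) x4 violate the condition (nu = 0 but mu > 0). Therefore mu is NOT absolutely continuous w.r.t. nu.

no


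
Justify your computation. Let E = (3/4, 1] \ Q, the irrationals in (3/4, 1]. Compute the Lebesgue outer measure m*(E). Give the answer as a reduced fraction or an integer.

The interval I = (3/4, 1] has m(I) = 1 - 3/4 = 1/4 (endpoints are measure-zero, so open/closed/half-open agree). Write I = (I cap Q) u (I \ Q). The rationals in I are countable, so m*(I cap Q) = 0 (cover each rational by intervals whose total length is arbitrarily small). By countable subadditivity m*(I) <= m*(I cap Q) + m*(I \ Q), hence m*(I \ Q) >= m(I) = 1/4. The reverse inequality m*(I \ Q) <= m*(I) = 1/4 is trivial since (I \ Q) is a subset of I. Therefore m*(I \ Q) = 1/4.

1/4


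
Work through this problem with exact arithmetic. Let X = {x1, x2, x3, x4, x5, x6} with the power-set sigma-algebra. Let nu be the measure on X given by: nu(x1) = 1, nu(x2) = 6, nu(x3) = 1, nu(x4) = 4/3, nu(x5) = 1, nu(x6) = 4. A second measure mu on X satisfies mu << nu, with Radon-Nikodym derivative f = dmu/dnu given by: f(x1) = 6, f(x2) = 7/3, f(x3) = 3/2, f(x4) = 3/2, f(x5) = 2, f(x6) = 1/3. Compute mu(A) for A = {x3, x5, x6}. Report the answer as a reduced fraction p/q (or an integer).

By the defining property of the Radon-Nikodym derivative, for every measurable set A,
  mu(A) = integral_A f dnu.
Since nu is a discrete measure concentrated on the atoms of X, the integral over A reduces to the sum
  mu(A) = sum_{x in A} f(x) * nu({x}).
Computing each term:
  x3: f(x3) * nu(x3) = 3/2 * 1 = 3/2.
  x5: f(x5) * nu(x5) = 2 * 1 = 2.
  x6: f(x6) * nu(x6) = 1/3 * 4 = 4/3.
Summing: mu(A) = 3/2 + 2 + 4/3 = 29/6.

29/6


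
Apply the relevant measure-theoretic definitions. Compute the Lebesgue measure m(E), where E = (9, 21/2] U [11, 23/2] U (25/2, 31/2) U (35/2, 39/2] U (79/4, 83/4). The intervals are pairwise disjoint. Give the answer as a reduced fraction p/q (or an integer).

For pairwise disjoint intervals, m(union_i I_i) = sum_i m(I_i),
and m is invariant under swapping open/closed endpoints (single points have measure 0).
So m(E) = sum_i (b_i - a_i).
  I_1 has length 21/2 - 9 = 3/2.
  I_2 has length 23/2 - 11 = 1/2.
  I_3 has length 31/2 - 25/2 = 3.
  I_4 has length 39/2 - 35/2 = 2.
  I_5 has length 83/4 - 79/4 = 1.
Summing:
  m(E) = 3/2 + 1/2 + 3 + 2 + 1 = 8.

8


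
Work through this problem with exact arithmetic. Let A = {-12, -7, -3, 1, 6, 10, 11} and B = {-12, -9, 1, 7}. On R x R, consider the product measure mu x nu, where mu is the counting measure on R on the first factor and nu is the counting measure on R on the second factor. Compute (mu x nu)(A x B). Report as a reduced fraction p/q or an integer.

For a measurable rectangle A x B, the product measure satisfies
  (mu x nu)(A x B) = mu(A) * nu(B).
  mu(A) = 7.
  nu(B) = 4.
  (mu x nu)(A x B) = 7 * 4 = 28.

28


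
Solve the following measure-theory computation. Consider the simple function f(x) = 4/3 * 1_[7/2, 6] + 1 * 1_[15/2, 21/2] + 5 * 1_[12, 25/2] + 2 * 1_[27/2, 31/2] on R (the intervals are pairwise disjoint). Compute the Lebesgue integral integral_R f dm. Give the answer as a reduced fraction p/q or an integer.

For a simple function f = sum_i c_i * 1_{A_i} with disjoint A_i,
  integral f dm = sum_i c_i * m(A_i).
Lengths of the A_i:
  m(A_1) = 6 - 7/2 = 5/2.
  m(A_2) = 21/2 - 15/2 = 3.
  m(A_3) = 25/2 - 12 = 1/2.
  m(A_4) = 31/2 - 27/2 = 2.
Contributions c_i * m(A_i):
  (4/3) * (5/2) = 10/3.
  (1) * (3) = 3.
  (5) * (1/2) = 5/2.
  (2) * (2) = 4.
Total: 10/3 + 3 + 5/2 + 4 = 77/6.

77/6


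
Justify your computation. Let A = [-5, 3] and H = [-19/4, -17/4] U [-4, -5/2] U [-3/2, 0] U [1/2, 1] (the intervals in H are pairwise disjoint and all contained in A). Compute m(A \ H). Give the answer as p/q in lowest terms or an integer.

The ambient interval has length m(A) = 3 - (-5) = 8.
Since the holes are disjoint and sit inside A, by finite additivity
  m(H) = sum_i (b_i - a_i), and m(A \ H) = m(A) - m(H).
Computing the hole measures:
  m(H_1) = -17/4 - (-19/4) = 1/2.
  m(H_2) = -5/2 - (-4) = 3/2.
  m(H_3) = 0 - (-3/2) = 3/2.
  m(H_4) = 1 - 1/2 = 1/2.
Summed: m(H) = 1/2 + 3/2 + 3/2 + 1/2 = 4.
So m(A \ H) = 8 - 4 = 4.

4


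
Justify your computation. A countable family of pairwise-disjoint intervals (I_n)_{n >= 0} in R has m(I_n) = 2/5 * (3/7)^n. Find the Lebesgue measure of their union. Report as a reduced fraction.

By countable additivity of the Lebesgue measure on pairwise disjoint measurable sets,
  m(union_{n >= 0} I_n) = sum_{n >= 0} m(I_n) = sum_{n >= 0} a * r^n,
  with a = 2/5 and r = 3/7.
Since 0 < r = 3/7 < 1, the geometric series converges:
  sum_{n >= 0} a * r^n = a / (1 - r).
  = 2/5 / (1 - 3/7)
  = 2/5 / (4/7)
  = 7/10.

7/10


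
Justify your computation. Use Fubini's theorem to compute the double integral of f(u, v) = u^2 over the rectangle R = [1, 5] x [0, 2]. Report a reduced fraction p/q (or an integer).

f(u, v) is a tensor product of a function of u and a function of v, and both factors are bounded continuous (hence Lebesgue integrable) on the rectangle, so Fubini's theorem applies:
  integral_R f d(m x m) = (integral_a1^b1 u^2 du) * (integral_a2^b2 1 dv).
Inner integral in u: integral_{1}^{5} u^2 du = (5^3 - 1^3)/3
  = 124/3.
Inner integral in v: integral_{0}^{2} 1 dv = (2^1 - 0^1)/1
  = 2.
Product: (124/3) * (2) = 248/3.

248/3


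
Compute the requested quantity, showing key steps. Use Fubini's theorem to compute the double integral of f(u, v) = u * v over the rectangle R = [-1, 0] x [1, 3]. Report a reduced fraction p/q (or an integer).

f(u, v) is a tensor product of a function of u and a function of v, and both factors are bounded continuous (hence Lebesgue integrable) on the rectangle, so Fubini's theorem applies:
  integral_R f d(m x m) = (integral_a1^b1 u du) * (integral_a2^b2 v dv).
Inner integral in u: integral_{-1}^{0} u du = (0^2 - (-1)^2)/2
  = -1/2.
Inner integral in v: integral_{1}^{3} v dv = (3^2 - 1^2)/2
  = 4.
Product: (-1/2) * (4) = -2.

-2


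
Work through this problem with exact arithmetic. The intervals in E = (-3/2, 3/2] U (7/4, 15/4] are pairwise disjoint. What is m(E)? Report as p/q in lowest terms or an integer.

For pairwise disjoint intervals, m(union_i I_i) = sum_i m(I_i),
and m is invariant under swapping open/closed endpoints (single points have measure 0).
So m(E) = sum_i (b_i - a_i).
  I_1 has length 3/2 - (-3/2) = 3.
  I_2 has length 15/4 - 7/4 = 2.
Summing:
  m(E) = 3 + 2 = 5.

5


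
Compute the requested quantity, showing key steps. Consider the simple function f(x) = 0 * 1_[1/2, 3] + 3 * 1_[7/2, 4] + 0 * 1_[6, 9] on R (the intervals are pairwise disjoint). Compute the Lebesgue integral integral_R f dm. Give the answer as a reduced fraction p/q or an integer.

For a simple function f = sum_i c_i * 1_{A_i} with disjoint A_i,
  integral f dm = sum_i c_i * m(A_i).
Lengths of the A_i:
  m(A_1) = 3 - 1/2 = 5/2.
  m(A_2) = 4 - 7/2 = 1/2.
  m(A_3) = 9 - 6 = 3.
Contributions c_i * m(A_i):
  (0) * (5/2) = 0.
  (3) * (1/2) = 3/2.
  (0) * (3) = 0.
Total: 0 + 3/2 + 0 = 3/2.

3/2


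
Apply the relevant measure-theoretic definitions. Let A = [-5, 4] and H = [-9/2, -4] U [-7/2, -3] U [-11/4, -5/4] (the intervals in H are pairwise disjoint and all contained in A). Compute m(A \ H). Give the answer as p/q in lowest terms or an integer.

The ambient interval has length m(A) = 4 - (-5) = 9.
Since the holes are disjoint and sit inside A, by finite additivity
  m(H) = sum_i (b_i - a_i), and m(A \ H) = m(A) - m(H).
Computing the hole measures:
  m(H_1) = -4 - (-9/2) = 1/2.
  m(H_2) = -3 - (-7/2) = 1/2.
  m(H_3) = -5/4 - (-11/4) = 3/2.
Summed: m(H) = 1/2 + 1/2 + 3/2 = 5/2.
So m(A \ H) = 9 - 5/2 = 13/2.

13/2


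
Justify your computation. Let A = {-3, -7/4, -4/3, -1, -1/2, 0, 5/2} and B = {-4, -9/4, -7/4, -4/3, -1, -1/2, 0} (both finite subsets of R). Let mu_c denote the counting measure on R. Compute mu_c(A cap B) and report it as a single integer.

Counting measure on a finite set equals cardinality. mu_c(A cap B) = |A cap B| (elements appearing in both).
Enumerating the elements of A that also lie in B gives 5 element(s).
So mu_c(A cap B) = 5.

5


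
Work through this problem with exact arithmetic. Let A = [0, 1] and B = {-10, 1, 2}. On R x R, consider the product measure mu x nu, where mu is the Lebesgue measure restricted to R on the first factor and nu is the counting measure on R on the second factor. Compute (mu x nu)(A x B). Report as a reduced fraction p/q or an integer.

For a measurable rectangle A x B, the product measure satisfies
  (mu x nu)(A x B) = mu(A) * nu(B).
  mu(A) = 1.
  nu(B) = 3.
  (mu x nu)(A x B) = 1 * 3 = 3.

3


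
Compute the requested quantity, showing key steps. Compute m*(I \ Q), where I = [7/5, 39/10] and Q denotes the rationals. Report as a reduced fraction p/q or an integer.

The interval I = [7/5, 39/10] has m(I) = 39/10 - 7/5 = 5/2 (endpoints are measure-zero, so open/closed/half-open agree). Write I = (I cap Q) u (I \ Q). The rationals in I are countable, so m*(I cap Q) = 0 (cover each rational by intervals whose total length is arbitrarily small). By countable subadditivity m*(I) <= m*(I cap Q) + m*(I \ Q), hence m*(I \ Q) >= m(I) = 5/2. The reverse inequality m*(I \ Q) <= m*(I) = 5/2 is trivial since (I \ Q) is a subset of I. Therefore m*(I \ Q) = 5/2.

5/2


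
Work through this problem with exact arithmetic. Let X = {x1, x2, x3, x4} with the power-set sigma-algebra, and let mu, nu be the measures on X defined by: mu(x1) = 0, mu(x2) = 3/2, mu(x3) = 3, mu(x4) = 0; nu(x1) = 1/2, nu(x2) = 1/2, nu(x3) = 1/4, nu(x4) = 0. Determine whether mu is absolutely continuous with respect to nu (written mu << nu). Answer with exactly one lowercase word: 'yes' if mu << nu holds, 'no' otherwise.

mu << nu means: every nu-null measurable set is also mu-null; equivalently, for every atom x, if nu({x}) = 0 then mu({x}) = 0.
Checking each atom:
  x1: nu = 1/2 > 0 -> no constraint.
  x2: nu = 1/2 > 0 -> no constraint.
  x3: nu = 1/4 > 0 -> no constraint.
  x4: nu = 0, mu = 0 -> consistent with mu << nu.
No atom violates the condition. Therefore mu << nu.

yes


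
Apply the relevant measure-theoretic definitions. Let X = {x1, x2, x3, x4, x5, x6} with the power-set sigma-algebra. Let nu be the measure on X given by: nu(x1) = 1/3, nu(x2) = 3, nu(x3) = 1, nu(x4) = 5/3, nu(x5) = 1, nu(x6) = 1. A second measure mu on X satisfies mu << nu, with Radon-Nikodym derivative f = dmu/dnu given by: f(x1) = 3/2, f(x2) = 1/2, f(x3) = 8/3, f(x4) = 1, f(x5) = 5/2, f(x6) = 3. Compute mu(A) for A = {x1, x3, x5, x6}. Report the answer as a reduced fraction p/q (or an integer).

By the defining property of the Radon-Nikodym derivative, for every measurable set A,
  mu(A) = integral_A f dnu.
Since nu is a discrete measure concentrated on the atoms of X, the integral over A reduces to the sum
  mu(A) = sum_{x in A} f(x) * nu({x}).
Computing each term:
  x1: f(x1) * nu(x1) = 3/2 * 1/3 = 1/2.
  x3: f(x3) * nu(x3) = 8/3 * 1 = 8/3.
  x5: f(x5) * nu(x5) = 5/2 * 1 = 5/2.
  x6: f(x6) * nu(x6) = 3 * 1 = 3.
Summing: mu(A) = 1/2 + 8/3 + 5/2 + 3 = 26/3.

26/3


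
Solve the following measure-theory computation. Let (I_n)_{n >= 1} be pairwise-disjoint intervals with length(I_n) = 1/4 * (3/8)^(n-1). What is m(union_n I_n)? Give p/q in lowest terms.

By countable additivity of the Lebesgue measure on pairwise disjoint measurable sets,
  m(union_{n >= 1} I_n) = sum_{n >= 1} m(I_n) = sum_{n >= 1} a * r^(n-1),
  with a = 1/4 and r = 3/8.
Since 0 < r = 3/8 < 1, the geometric series converges:
  sum_{n >= 1} a * r^(n-1) = a / (1 - r).
  = 1/4 / (1 - 3/8)
  = 1/4 / (5/8)
  = 2/5.

2/5


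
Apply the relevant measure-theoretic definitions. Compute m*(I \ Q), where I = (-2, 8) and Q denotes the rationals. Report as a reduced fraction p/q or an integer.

The interval I = (-2, 8) has m(I) = 8 - (-2) = 10 (endpoints are measure-zero, so open/closed/half-open agree). Write I = (I cap Q) u (I \ Q). The rationals in I are countable, so m*(I cap Q) = 0 (cover each rational by intervals whose total length is arbitrarily small). By countable subadditivity m*(I) <= m*(I cap Q) + m*(I \ Q), hence m*(I \ Q) >= m(I) = 10. The reverse inequality m*(I \ Q) <= m*(I) = 10 is trivial since (I \ Q) is a subset of I. Therefore m*(I \ Q) = 10.

10


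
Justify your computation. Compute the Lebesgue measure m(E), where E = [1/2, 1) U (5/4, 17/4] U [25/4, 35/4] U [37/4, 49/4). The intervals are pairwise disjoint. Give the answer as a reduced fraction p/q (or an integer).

For pairwise disjoint intervals, m(union_i I_i) = sum_i m(I_i),
and m is invariant under swapping open/closed endpoints (single points have measure 0).
So m(E) = sum_i (b_i - a_i).
  I_1 has length 1 - 1/2 = 1/2.
  I_2 has length 17/4 - 5/4 = 3.
  I_3 has length 35/4 - 25/4 = 5/2.
  I_4 has length 49/4 - 37/4 = 3.
Summing:
  m(E) = 1/2 + 3 + 5/2 + 3 = 9.

9


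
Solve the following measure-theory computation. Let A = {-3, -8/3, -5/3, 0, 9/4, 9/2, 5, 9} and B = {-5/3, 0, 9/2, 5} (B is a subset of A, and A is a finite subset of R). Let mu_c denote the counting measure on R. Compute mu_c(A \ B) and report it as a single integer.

Counting measure assigns mu_c(E) = |E| (number of elements) when E is finite. For B subset A, A \ B is the set of elements of A not in B, so |A \ B| = |A| - |B|.
|A| = 8, |B| = 4, so mu_c(A \ B) = 8 - 4 = 4.

4


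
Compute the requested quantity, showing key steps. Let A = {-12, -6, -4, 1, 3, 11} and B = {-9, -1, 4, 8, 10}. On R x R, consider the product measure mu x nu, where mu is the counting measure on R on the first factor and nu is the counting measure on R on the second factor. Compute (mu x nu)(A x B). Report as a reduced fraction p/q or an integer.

For a measurable rectangle A x B, the product measure satisfies
  (mu x nu)(A x B) = mu(A) * nu(B).
  mu(A) = 6.
  nu(B) = 5.
  (mu x nu)(A x B) = 6 * 5 = 30.

30


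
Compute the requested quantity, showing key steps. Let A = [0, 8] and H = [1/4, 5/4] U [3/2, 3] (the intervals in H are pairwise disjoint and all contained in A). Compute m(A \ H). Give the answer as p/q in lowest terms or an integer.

The ambient interval has length m(A) = 8 - 0 = 8.
Since the holes are disjoint and sit inside A, by finite additivity
  m(H) = sum_i (b_i - a_i), and m(A \ H) = m(A) - m(H).
Computing the hole measures:
  m(H_1) = 5/4 - 1/4 = 1.
  m(H_2) = 3 - 3/2 = 3/2.
Summed: m(H) = 1 + 3/2 = 5/2.
So m(A \ H) = 8 - 5/2 = 11/2.

11/2


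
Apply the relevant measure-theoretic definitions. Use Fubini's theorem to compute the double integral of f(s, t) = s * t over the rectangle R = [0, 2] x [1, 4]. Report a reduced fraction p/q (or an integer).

f(s, t) is a tensor product of a function of s and a function of t, and both factors are bounded continuous (hence Lebesgue integrable) on the rectangle, so Fubini's theorem applies:
  integral_R f d(m x m) = (integral_a1^b1 s ds) * (integral_a2^b2 t dt).
Inner integral in s: integral_{0}^{2} s ds = (2^2 - 0^2)/2
  = 2.
Inner integral in t: integral_{1}^{4} t dt = (4^2 - 1^2)/2
  = 15/2.
Product: (2) * (15/2) = 15.

15


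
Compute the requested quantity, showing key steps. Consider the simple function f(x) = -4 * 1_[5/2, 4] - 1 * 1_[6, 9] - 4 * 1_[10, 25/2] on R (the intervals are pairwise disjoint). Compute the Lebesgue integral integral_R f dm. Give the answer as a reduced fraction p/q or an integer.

For a simple function f = sum_i c_i * 1_{A_i} with disjoint A_i,
  integral f dm = sum_i c_i * m(A_i).
Lengths of the A_i:
  m(A_1) = 4 - 5/2 = 3/2.
  m(A_2) = 9 - 6 = 3.
  m(A_3) = 25/2 - 10 = 5/2.
Contributions c_i * m(A_i):
  (-4) * (3/2) = -6.
  (-1) * (3) = -3.
  (-4) * (5/2) = -10.
Total: -6 - 3 - 10 = -19.

-19


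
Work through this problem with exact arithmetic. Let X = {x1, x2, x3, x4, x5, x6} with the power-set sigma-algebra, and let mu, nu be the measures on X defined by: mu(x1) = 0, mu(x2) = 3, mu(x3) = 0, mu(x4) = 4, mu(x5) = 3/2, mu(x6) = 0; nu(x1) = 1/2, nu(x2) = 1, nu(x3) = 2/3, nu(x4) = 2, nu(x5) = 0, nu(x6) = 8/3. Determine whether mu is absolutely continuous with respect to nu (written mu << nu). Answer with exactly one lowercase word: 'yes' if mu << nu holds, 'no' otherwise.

mu << nu means: every nu-null measurable set is also mu-null; equivalently, for every atom x, if nu({x}) = 0 then mu({x}) = 0.
Checking each atom:
  x1: nu = 1/2 > 0 -> no constraint.
  x2: nu = 1 > 0 -> no constraint.
  x3: nu = 2/3 > 0 -> no constraint.
  x4: nu = 2 > 0 -> no constraint.
  x5: nu = 0, mu = 3/2 > 0 -> violates mu << nu.
  x6: nu = 8/3 > 0 -> no constraint.
The atom(s) x5 violate the condition (nu = 0 but mu > 0). Therefore mu is NOT absolutely continuous w.r.t. nu.

no


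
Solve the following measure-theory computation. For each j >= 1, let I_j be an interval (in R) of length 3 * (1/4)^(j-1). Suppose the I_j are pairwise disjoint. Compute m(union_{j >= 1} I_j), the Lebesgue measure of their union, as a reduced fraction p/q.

By countable additivity of the Lebesgue measure on pairwise disjoint measurable sets,
  m(union_{j >= 1} I_j) = sum_{j >= 1} m(I_j) = sum_{j >= 1} a * r^(j-1),
  with a = 3 and r = 1/4.
Since 0 < r = 1/4 < 1, the geometric series converges:
  sum_{j >= 1} a * r^(j-1) = a / (1 - r).
  = 3 / (1 - 1/4)
  = 3 / (3/4)
  = 4.

4


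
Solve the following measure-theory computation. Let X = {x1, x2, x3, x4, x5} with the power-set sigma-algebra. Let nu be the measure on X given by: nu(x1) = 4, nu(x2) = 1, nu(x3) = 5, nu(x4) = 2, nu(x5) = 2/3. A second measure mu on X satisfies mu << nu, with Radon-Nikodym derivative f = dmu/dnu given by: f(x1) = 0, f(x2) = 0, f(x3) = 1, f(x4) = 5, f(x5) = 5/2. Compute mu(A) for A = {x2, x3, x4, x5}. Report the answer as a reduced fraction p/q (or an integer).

By the defining property of the Radon-Nikodym derivative, for every measurable set A,
  mu(A) = integral_A f dnu.
Since nu is a discrete measure concentrated on the atoms of X, the integral over A reduces to the sum
  mu(A) = sum_{x in A} f(x) * nu({x}).
Computing each term:
  x2: f(x2) * nu(x2) = 0 * 1 = 0.
  x3: f(x3) * nu(x3) = 1 * 5 = 5.
  x4: f(x4) * nu(x4) = 5 * 2 = 10.
  x5: f(x5) * nu(x5) = 5/2 * 2/3 = 5/3.
Summing: mu(A) = 0 + 5 + 10 + 5/3 = 50/3.

50/3


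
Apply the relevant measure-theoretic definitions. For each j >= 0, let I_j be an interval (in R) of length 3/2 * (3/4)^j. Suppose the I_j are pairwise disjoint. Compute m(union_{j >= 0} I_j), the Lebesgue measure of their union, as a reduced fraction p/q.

By countable additivity of the Lebesgue measure on pairwise disjoint measurable sets,
  m(union_{j >= 0} I_j) = sum_{j >= 0} m(I_j) = sum_{j >= 0} a * r^j,
  with a = 3/2 and r = 3/4.
Since 0 < r = 3/4 < 1, the geometric series converges:
  sum_{j >= 0} a * r^j = a / (1 - r).
  = 3/2 / (1 - 3/4)
  = 3/2 / (1/4)
  = 6.

6


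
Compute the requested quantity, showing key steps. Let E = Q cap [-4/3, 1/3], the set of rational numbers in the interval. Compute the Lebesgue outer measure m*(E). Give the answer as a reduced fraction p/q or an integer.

Q cap [-4/3, 1/3] is countable; list its elements as q_1, q_2, ... . Fix eps > 0 and cover the k-th point by an interval of length eps * 2^(-k). The cover has total length eps * sum_{k>=1} 2^(-k) = eps, so by definition of outer measure m*(Q cap [-4/3, 1/3]) <= eps. Since eps was arbitrary and m* >= 0, the outer measure is 0.

0


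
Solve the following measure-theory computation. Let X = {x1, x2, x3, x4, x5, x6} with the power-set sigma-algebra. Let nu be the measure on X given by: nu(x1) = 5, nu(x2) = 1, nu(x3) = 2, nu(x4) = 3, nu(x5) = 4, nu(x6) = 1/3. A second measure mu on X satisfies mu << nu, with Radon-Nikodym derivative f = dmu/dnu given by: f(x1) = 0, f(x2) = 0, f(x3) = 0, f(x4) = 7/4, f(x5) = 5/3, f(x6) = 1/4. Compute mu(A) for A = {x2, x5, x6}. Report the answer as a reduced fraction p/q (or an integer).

By the defining property of the Radon-Nikodym derivative, for every measurable set A,
  mu(A) = integral_A f dnu.
Since nu is a discrete measure concentrated on the atoms of X, the integral over A reduces to the sum
  mu(A) = sum_{x in A} f(x) * nu({x}).
Computing each term:
  x2: f(x2) * nu(x2) = 0 * 1 = 0.
  x5: f(x5) * nu(x5) = 5/3 * 4 = 20/3.
  x6: f(x6) * nu(x6) = 1/4 * 1/3 = 1/12.
Summing: mu(A) = 0 + 20/3 + 1/12 = 27/4.

27/4


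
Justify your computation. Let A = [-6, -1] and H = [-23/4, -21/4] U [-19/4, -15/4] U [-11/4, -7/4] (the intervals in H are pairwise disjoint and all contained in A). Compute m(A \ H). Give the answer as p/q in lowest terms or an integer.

The ambient interval has length m(A) = -1 - (-6) = 5.
Since the holes are disjoint and sit inside A, by finite additivity
  m(H) = sum_i (b_i - a_i), and m(A \ H) = m(A) - m(H).
Computing the hole measures:
  m(H_1) = -21/4 - (-23/4) = 1/2.
  m(H_2) = -15/4 - (-19/4) = 1.
  m(H_3) = -7/4 - (-11/4) = 1.
Summed: m(H) = 1/2 + 1 + 1 = 5/2.
So m(A \ H) = 5 - 5/2 = 5/2.

5/2


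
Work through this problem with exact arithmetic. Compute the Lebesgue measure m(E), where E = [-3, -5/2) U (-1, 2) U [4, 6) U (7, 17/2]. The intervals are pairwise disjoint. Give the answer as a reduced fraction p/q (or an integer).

For pairwise disjoint intervals, m(union_i I_i) = sum_i m(I_i),
and m is invariant under swapping open/closed endpoints (single points have measure 0).
So m(E) = sum_i (b_i - a_i).
  I_1 has length -5/2 - (-3) = 1/2.
  I_2 has length 2 - (-1) = 3.
  I_3 has length 6 - 4 = 2.
  I_4 has length 17/2 - 7 = 3/2.
Summing:
  m(E) = 1/2 + 3 + 2 + 3/2 = 7.

7


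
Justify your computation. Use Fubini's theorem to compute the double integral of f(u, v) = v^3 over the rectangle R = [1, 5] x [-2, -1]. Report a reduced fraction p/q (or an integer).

f(u, v) is a tensor product of a function of u and a function of v, and both factors are bounded continuous (hence Lebesgue integrable) on the rectangle, so Fubini's theorem applies:
  integral_R f d(m x m) = (integral_a1^b1 1 du) * (integral_a2^b2 v^3 dv).
Inner integral in u: integral_{1}^{5} 1 du = (5^1 - 1^1)/1
  = 4.
Inner integral in v: integral_{-2}^{-1} v^3 dv = ((-1)^4 - (-2)^4)/4
  = -15/4.
Product: (4) * (-15/4) = -15.

-15


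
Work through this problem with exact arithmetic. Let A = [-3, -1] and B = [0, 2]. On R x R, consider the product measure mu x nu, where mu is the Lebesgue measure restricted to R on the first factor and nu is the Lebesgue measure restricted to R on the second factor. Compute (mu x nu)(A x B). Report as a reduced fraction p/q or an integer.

For a measurable rectangle A x B, the product measure satisfies
  (mu x nu)(A x B) = mu(A) * nu(B).
  mu(A) = 2.
  nu(B) = 2.
  (mu x nu)(A x B) = 2 * 2 = 4.

4


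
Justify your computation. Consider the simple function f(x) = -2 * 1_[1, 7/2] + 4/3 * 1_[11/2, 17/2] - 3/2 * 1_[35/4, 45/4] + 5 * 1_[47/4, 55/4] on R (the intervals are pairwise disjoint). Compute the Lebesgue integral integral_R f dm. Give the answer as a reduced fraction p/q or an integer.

For a simple function f = sum_i c_i * 1_{A_i} with disjoint A_i,
  integral f dm = sum_i c_i * m(A_i).
Lengths of the A_i:
  m(A_1) = 7/2 - 1 = 5/2.
  m(A_2) = 17/2 - 11/2 = 3.
  m(A_3) = 45/4 - 35/4 = 5/2.
  m(A_4) = 55/4 - 47/4 = 2.
Contributions c_i * m(A_i):
  (-2) * (5/2) = -5.
  (4/3) * (3) = 4.
  (-3/2) * (5/2) = -15/4.
  (5) * (2) = 10.
Total: -5 + 4 - 15/4 + 10 = 21/4.

21/4


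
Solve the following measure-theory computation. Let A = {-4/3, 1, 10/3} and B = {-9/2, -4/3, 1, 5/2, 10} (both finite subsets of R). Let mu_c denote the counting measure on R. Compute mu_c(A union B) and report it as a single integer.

Counting measure on a finite set equals cardinality. By inclusion-exclusion, |A union B| = |A| + |B| - |A cap B|.
|A| = 3, |B| = 5, |A cap B| = 2.
So mu_c(A union B) = 3 + 5 - 2 = 6.

6


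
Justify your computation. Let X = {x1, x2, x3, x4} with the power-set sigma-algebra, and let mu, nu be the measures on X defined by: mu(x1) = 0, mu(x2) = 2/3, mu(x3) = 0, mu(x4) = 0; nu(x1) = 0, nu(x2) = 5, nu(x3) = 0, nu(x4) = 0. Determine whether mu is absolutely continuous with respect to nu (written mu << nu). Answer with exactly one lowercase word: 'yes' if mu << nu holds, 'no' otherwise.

mu << nu means: every nu-null measurable set is also mu-null; equivalently, for every atom x, if nu({x}) = 0 then mu({x}) = 0.
Checking each atom:
  x1: nu = 0, mu = 0 -> consistent with mu << nu.
  x2: nu = 5 > 0 -> no constraint.
  x3: nu = 0, mu = 0 -> consistent with mu << nu.
  x4: nu = 0, mu = 0 -> consistent with mu << nu.
No atom violates the condition. Therefore mu << nu.

yes


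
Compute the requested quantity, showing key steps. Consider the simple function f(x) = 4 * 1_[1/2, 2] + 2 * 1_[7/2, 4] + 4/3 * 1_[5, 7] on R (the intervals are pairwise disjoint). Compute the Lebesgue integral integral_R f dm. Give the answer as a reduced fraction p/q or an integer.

For a simple function f = sum_i c_i * 1_{A_i} with disjoint A_i,
  integral f dm = sum_i c_i * m(A_i).
Lengths of the A_i:
  m(A_1) = 2 - 1/2 = 3/2.
  m(A_2) = 4 - 7/2 = 1/2.
  m(A_3) = 7 - 5 = 2.
Contributions c_i * m(A_i):
  (4) * (3/2) = 6.
  (2) * (1/2) = 1.
  (4/3) * (2) = 8/3.
Total: 6 + 1 + 8/3 = 29/3.

29/3


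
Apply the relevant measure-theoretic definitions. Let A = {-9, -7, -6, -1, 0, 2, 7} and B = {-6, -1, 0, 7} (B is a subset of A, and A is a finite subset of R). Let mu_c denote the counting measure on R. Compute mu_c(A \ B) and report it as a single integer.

Counting measure assigns mu_c(E) = |E| (number of elements) when E is finite. For B subset A, A \ B is the set of elements of A not in B, so |A \ B| = |A| - |B|.
|A| = 7, |B| = 4, so mu_c(A \ B) = 7 - 4 = 3.

3


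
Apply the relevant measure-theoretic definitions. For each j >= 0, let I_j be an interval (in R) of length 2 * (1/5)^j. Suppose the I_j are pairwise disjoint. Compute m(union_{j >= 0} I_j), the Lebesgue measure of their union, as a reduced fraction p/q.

By countable additivity of the Lebesgue measure on pairwise disjoint measurable sets,
  m(union_{j >= 0} I_j) = sum_{j >= 0} m(I_j) = sum_{j >= 0} a * r^j,
  with a = 2 and r = 1/5.
Since 0 < r = 1/5 < 1, the geometric series converges:
  sum_{j >= 0} a * r^j = a / (1 - r).
  = 2 / (1 - 1/5)
  = 2 / (4/5)
  = 5/2.

5/2


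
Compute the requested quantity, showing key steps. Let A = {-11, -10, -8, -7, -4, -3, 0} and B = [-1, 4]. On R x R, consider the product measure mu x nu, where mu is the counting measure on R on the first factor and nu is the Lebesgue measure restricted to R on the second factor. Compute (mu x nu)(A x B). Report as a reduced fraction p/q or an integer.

For a measurable rectangle A x B, the product measure satisfies
  (mu x nu)(A x B) = mu(A) * nu(B).
  mu(A) = 7.
  nu(B) = 5.
  (mu x nu)(A x B) = 7 * 5 = 35.

35


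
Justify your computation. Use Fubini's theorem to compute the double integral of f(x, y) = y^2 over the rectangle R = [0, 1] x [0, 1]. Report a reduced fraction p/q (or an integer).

f(x, y) is a tensor product of a function of x and a function of y, and both factors are bounded continuous (hence Lebesgue integrable) on the rectangle, so Fubini's theorem applies:
  integral_R f d(m x m) = (integral_a1^b1 1 dx) * (integral_a2^b2 y^2 dy).
Inner integral in x: integral_{0}^{1} 1 dx = (1^1 - 0^1)/1
  = 1.
Inner integral in y: integral_{0}^{1} y^2 dy = (1^3 - 0^3)/3
  = 1/3.
Product: (1) * (1/3) = 1/3.

1/3


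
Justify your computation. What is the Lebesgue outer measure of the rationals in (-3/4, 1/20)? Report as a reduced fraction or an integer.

Q cap (-3/4, 1/20) is countable; list its elements as q_1, q_2, ... . Fix eps > 0 and cover the k-th point by an interval of length eps * 2^(-k). The cover has total length eps * sum_{k>=1} 2^(-k) = eps, so by definition of outer measure m*(Q cap (-3/4, 1/20)) <= eps. Since eps was arbitrary and m* >= 0, the outer measure is 0.

0


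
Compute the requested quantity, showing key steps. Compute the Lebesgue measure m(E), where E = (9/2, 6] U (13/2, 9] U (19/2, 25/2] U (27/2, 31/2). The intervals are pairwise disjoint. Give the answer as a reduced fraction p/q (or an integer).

For pairwise disjoint intervals, m(union_i I_i) = sum_i m(I_i),
and m is invariant under swapping open/closed endpoints (single points have measure 0).
So m(E) = sum_i (b_i - a_i).
  I_1 has length 6 - 9/2 = 3/2.
  I_2 has length 9 - 13/2 = 5/2.
  I_3 has length 25/2 - 19/2 = 3.
  I_4 has length 31/2 - 27/2 = 2.
Summing:
  m(E) = 3/2 + 5/2 + 3 + 2 = 9.

9


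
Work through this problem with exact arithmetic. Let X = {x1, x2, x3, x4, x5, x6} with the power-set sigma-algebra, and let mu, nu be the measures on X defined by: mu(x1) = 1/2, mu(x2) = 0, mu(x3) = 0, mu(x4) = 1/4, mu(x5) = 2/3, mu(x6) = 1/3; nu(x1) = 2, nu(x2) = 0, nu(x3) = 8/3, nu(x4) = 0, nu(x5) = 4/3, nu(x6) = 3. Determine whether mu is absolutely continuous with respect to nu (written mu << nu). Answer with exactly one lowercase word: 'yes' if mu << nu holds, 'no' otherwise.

mu << nu means: every nu-null measurable set is also mu-null; equivalently, for every atom x, if nu({x}) = 0 then mu({x}) = 0.
Checking each atom:
  x1: nu = 2 > 0 -> no constraint.
  x2: nu = 0, mu = 0 -> consistent with mu << nu.
  x3: nu = 8/3 > 0 -> no constraint.
  x4: nu = 0, mu = 1/4 > 0 -> violates mu << nu.
  x5: nu = 4/3 > 0 -> no constraint.
  x6: nu = 3 > 0 -> no constraint.
The atom(s) x4 violate the condition (nu = 0 but mu > 0). Therefore mu is NOT absolutely continuous w.r.t. nu.

no


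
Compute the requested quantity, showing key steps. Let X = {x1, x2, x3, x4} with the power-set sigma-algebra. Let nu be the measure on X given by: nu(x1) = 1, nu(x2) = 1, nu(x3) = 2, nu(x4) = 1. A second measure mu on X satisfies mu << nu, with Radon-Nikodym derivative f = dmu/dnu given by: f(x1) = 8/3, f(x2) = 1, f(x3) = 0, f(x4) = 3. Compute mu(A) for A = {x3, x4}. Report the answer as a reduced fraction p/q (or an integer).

By the defining property of the Radon-Nikodym derivative, for every measurable set A,
  mu(A) = integral_A f dnu.
Since nu is a discrete measure concentrated on the atoms of X, the integral over A reduces to the sum
  mu(A) = sum_{x in A} f(x) * nu({x}).
Computing each term:
  x3: f(x3) * nu(x3) = 0 * 2 = 0.
  x4: f(x4) * nu(x4) = 3 * 1 = 3.
Summing: mu(A) = 0 + 3 = 3.

3


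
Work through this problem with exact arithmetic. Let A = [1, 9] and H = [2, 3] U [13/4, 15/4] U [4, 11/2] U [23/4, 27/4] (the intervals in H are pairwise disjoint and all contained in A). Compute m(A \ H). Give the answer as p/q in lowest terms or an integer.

The ambient interval has length m(A) = 9 - 1 = 8.
Since the holes are disjoint and sit inside A, by finite additivity
  m(H) = sum_i (b_i - a_i), and m(A \ H) = m(A) - m(H).
Computing the hole measures:
  m(H_1) = 3 - 2 = 1.
  m(H_2) = 15/4 - 13/4 = 1/2.
  m(H_3) = 11/2 - 4 = 3/2.
  m(H_4) = 27/4 - 23/4 = 1.
Summed: m(H) = 1 + 1/2 + 3/2 + 1 = 4.
So m(A \ H) = 8 - 4 = 4.

4


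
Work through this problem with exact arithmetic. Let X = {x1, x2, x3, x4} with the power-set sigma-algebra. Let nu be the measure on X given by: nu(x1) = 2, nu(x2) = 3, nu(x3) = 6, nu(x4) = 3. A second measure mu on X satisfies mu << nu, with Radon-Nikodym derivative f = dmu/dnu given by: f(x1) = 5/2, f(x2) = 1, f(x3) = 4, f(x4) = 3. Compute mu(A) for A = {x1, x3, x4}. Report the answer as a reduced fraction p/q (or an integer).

By the defining property of the Radon-Nikodym derivative, for every measurable set A,
  mu(A) = integral_A f dnu.
Since nu is a discrete measure concentrated on the atoms of X, the integral over A reduces to the sum
  mu(A) = sum_{x in A} f(x) * nu({x}).
Computing each term:
  x1: f(x1) * nu(x1) = 5/2 * 2 = 5.
  x3: f(x3) * nu(x3) = 4 * 6 = 24.
  x4: f(x4) * nu(x4) = 3 * 3 = 9.
Summing: mu(A) = 5 + 24 + 9 = 38.

38


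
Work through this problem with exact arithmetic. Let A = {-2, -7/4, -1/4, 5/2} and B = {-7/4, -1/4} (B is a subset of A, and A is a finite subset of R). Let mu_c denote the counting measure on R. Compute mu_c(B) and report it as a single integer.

Counting measure assigns mu_c(E) = |E| (number of elements) when E is finite.
B has 2 element(s), so mu_c(B) = 2.

2


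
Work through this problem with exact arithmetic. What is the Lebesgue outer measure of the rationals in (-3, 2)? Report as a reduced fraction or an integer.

E = Q cap (-3, 2) is a subset of Q, which is countable. Enumerate Q = {q_1, q_2, ...}; for any eps > 0, cover q_k by the open interval (q_k - eps/2^(k+1), q_k + eps/2^(k+1)), of length eps/2^k. The total cover length is sum_{k>=1} eps/2^k = eps. Hence m*(E) <= m*(Q) <= eps for every eps > 0, and since outer measure is non-negative, m*(E) = 0.

0


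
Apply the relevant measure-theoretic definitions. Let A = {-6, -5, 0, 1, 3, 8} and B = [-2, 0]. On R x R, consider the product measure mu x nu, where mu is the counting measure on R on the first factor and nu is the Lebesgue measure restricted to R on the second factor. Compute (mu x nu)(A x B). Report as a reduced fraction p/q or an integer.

For a measurable rectangle A x B, the product measure satisfies
  (mu x nu)(A x B) = mu(A) * nu(B).
  mu(A) = 6.
  nu(B) = 2.
  (mu x nu)(A x B) = 6 * 2 = 12.

12
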